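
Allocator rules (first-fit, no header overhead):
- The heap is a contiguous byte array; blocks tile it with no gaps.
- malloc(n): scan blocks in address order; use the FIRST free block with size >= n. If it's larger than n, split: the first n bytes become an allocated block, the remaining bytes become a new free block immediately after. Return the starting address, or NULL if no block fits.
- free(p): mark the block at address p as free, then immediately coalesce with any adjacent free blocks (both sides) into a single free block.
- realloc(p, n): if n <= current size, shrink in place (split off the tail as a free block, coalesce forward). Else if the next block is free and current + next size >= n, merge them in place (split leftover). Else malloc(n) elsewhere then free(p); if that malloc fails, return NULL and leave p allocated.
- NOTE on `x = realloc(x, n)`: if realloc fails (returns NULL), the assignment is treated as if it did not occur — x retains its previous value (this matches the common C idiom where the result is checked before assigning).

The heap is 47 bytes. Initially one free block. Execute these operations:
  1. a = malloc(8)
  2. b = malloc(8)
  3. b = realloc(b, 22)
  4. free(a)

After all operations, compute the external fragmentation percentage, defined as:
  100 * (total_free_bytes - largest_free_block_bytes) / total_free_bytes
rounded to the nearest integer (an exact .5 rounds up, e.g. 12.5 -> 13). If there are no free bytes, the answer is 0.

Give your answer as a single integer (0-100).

Op 1: a = malloc(8) -> a = 0; heap: [0-7 ALLOC][8-46 FREE]
Op 2: b = malloc(8) -> b = 8; heap: [0-7 ALLOC][8-15 ALLOC][16-46 FREE]
Op 3: b = realloc(b, 22) -> b = 8; heap: [0-7 ALLOC][8-29 ALLOC][30-46 FREE]
Op 4: free(a) -> (freed a); heap: [0-7 FREE][8-29 ALLOC][30-46 FREE]
Free blocks: [8 17] total_free=25 largest=17 -> 100*(25-17)/25 = 800/25 = 32

Answer: 32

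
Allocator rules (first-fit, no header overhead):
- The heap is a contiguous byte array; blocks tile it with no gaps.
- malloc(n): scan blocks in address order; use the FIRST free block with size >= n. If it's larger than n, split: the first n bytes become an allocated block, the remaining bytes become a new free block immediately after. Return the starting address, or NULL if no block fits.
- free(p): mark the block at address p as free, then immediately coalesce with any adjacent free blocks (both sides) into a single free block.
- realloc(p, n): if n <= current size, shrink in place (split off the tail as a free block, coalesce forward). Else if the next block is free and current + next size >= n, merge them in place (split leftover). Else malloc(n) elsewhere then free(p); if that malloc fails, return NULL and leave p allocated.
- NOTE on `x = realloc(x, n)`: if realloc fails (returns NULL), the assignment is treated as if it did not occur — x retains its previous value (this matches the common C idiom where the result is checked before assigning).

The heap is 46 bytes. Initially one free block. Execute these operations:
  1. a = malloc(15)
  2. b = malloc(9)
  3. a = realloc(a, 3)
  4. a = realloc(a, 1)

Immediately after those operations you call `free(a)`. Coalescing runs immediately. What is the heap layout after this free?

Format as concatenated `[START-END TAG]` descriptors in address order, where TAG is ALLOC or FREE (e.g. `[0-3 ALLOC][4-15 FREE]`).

Answer: [0-14 FREE][15-23 ALLOC][24-45 FREE]

Derivation:
Op 1: a = malloc(15) -> a = 0; heap: [0-14 ALLOC][15-45 FREE]
Op 2: b = malloc(9) -> b = 15; heap: [0-14 ALLOC][15-23 ALLOC][24-45 FREE]
Op 3: a = realloc(a, 3) -> a = 0; heap: [0-2 ALLOC][3-14 FREE][15-23 ALLOC][24-45 FREE]
Op 4: a = realloc(a, 1) -> a = 0; heap: [0-0 ALLOC][1-14 FREE][15-23 ALLOC][24-45 FREE]
free(a): a = 0 -> block [0-0 ALLOC]; mark free, coalesce with adjacent free neighbors -> [0-14 FREE][15-23 ALLOC][24-45 FREE]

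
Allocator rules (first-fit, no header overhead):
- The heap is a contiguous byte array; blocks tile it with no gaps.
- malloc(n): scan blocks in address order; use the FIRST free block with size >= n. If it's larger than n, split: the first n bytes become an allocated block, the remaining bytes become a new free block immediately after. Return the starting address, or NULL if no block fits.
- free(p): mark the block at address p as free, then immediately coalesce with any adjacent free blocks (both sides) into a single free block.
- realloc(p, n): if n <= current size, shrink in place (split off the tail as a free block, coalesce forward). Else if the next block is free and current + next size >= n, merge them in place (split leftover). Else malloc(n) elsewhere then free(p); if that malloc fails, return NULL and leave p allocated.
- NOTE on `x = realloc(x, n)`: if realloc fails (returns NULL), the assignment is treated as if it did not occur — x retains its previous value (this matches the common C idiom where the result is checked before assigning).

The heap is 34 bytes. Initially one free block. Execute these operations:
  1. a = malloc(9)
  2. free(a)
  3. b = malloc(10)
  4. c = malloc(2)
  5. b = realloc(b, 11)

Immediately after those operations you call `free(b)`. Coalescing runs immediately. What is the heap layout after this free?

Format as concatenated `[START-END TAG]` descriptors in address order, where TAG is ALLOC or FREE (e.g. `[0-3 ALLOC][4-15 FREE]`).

Op 1: a = malloc(9) -> a = 0; heap: [0-8 ALLOC][9-33 FREE]
Op 2: free(a) -> (freed a); heap: [0-33 FREE]
Op 3: b = malloc(10) -> b = 0; heap: [0-9 ALLOC][10-33 FREE]
Op 4: c = malloc(2) -> c = 10; heap: [0-9 ALLOC][10-11 ALLOC][12-33 FREE]
Op 5: b = realloc(b, 11) -> b = 12; heap: [0-9 FREE][10-11 ALLOC][12-22 ALLOC][23-33 FREE]
free(b): b = 12 -> block [12-22 ALLOC]; mark free, coalesce with adjacent free neighbors -> [0-9 FREE][10-11 ALLOC][12-33 FREE]

Answer: [0-9 FREE][10-11 ALLOC][12-33 FREE]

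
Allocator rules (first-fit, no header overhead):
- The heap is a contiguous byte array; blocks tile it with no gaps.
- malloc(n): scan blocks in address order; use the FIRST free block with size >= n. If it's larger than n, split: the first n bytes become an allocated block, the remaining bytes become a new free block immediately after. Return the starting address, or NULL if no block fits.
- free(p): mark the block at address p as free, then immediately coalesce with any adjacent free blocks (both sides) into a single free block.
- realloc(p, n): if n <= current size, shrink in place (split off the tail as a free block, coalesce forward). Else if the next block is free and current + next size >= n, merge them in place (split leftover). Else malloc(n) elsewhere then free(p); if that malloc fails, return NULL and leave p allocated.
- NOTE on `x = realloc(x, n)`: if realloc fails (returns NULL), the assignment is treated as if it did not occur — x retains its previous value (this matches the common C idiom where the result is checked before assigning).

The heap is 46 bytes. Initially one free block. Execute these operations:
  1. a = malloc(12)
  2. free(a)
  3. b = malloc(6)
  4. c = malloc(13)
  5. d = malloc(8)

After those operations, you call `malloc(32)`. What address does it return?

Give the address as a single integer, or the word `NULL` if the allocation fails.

Op 1: a = malloc(12) -> a = 0; heap: [0-11 ALLOC][12-45 FREE]
Op 2: free(a) -> (freed a); heap: [0-45 FREE]
Op 3: b = malloc(6) -> b = 0; heap: [0-5 ALLOC][6-45 FREE]
Op 4: c = malloc(13) -> c = 6; heap: [0-5 ALLOC][6-18 ALLOC][19-45 FREE]
Op 5: d = malloc(8) -> d = 19; heap: [0-5 ALLOC][6-18 ALLOC][19-26 ALLOC][27-45 FREE]
malloc(32): first-fit scan over [0-5 ALLOC][6-18 ALLOC][19-26 ALLOC][27-45 FREE] -> NULL

Answer: NULL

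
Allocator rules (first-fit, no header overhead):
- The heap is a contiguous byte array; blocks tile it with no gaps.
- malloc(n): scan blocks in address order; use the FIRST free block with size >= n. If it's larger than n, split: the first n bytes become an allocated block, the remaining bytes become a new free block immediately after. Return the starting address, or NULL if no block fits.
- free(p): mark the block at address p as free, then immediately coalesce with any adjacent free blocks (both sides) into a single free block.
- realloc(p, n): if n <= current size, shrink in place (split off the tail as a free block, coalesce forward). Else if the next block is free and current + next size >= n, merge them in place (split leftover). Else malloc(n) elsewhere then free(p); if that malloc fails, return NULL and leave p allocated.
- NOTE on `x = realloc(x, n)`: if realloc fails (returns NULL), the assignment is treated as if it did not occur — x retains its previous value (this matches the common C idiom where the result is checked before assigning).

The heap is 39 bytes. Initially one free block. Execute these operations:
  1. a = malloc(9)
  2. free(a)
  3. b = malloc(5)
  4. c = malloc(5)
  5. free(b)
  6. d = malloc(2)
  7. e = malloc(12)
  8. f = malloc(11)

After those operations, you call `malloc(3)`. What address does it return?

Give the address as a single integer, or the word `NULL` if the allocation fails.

Op 1: a = malloc(9) -> a = 0; heap: [0-8 ALLOC][9-38 FREE]
Op 2: free(a) -> (freed a); heap: [0-38 FREE]
Op 3: b = malloc(5) -> b = 0; heap: [0-4 ALLOC][5-38 FREE]
Op 4: c = malloc(5) -> c = 5; heap: [0-4 ALLOC][5-9 ALLOC][10-38 FREE]
Op 5: free(b) -> (freed b); heap: [0-4 FREE][5-9 ALLOC][10-38 FREE]
Op 6: d = malloc(2) -> d = 0; heap: [0-1 ALLOC][2-4 FREE][5-9 ALLOC][10-38 FREE]
Op 7: e = malloc(12) -> e = 10; heap: [0-1 ALLOC][2-4 FREE][5-9 ALLOC][10-21 ALLOC][22-38 FREE]
Op 8: f = malloc(11) -> f = 22; heap: [0-1 ALLOC][2-4 FREE][5-9 ALLOC][10-21 ALLOC][22-32 ALLOC][33-38 FREE]
malloc(3): first-fit scan over [0-1 ALLOC][2-4 FREE][5-9 ALLOC][10-21 ALLOC][22-32 ALLOC][33-38 FREE] -> 2

Answer: 2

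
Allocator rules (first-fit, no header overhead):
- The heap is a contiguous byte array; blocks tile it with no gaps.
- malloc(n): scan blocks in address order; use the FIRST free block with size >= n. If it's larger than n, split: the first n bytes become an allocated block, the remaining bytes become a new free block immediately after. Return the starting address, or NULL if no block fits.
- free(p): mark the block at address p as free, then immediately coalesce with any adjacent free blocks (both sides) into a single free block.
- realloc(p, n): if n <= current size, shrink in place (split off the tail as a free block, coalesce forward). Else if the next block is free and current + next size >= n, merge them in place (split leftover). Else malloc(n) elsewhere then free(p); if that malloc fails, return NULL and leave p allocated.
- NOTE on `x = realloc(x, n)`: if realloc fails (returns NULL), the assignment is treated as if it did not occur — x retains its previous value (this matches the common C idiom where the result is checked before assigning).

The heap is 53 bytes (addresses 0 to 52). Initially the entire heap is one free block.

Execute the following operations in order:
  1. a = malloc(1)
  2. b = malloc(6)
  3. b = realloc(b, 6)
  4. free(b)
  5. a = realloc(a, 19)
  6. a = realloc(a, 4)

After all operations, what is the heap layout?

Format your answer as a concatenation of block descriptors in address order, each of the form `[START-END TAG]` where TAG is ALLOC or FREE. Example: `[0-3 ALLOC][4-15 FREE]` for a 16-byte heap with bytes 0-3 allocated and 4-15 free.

Op 1: a = malloc(1) -> a = 0; heap: [0-0 ALLOC][1-52 FREE]
Op 2: b = malloc(6) -> b = 1; heap: [0-0 ALLOC][1-6 ALLOC][7-52 FREE]
Op 3: b = realloc(b, 6) -> b = 1; heap: [0-0 ALLOC][1-6 ALLOC][7-52 FREE]
Op 4: free(b) -> (freed b); heap: [0-0 ALLOC][1-52 FREE]
Op 5: a = realloc(a, 19) -> a = 0; heap: [0-18 ALLOC][19-52 FREE]
Op 6: a = realloc(a, 4) -> a = 0; heap: [0-3 ALLOC][4-52 FREE]

Answer: [0-3 ALLOC][4-52 FREE]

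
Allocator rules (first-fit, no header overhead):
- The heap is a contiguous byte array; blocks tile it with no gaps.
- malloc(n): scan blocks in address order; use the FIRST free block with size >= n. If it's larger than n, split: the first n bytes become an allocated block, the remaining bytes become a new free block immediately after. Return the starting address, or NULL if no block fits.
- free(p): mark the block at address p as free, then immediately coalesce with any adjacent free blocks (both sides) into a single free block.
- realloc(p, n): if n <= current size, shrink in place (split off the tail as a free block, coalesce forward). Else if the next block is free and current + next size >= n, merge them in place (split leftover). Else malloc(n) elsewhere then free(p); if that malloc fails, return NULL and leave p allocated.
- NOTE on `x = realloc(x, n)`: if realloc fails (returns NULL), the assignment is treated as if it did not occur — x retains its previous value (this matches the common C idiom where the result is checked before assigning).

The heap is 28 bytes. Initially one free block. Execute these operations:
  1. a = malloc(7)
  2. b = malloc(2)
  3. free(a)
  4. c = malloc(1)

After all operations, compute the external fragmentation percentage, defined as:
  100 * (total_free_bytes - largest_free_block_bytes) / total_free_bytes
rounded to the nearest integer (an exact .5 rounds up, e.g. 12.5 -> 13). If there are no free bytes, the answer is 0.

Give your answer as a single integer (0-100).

Answer: 24

Derivation:
Op 1: a = malloc(7) -> a = 0; heap: [0-6 ALLOC][7-27 FREE]
Op 2: b = malloc(2) -> b = 7; heap: [0-6 ALLOC][7-8 ALLOC][9-27 FREE]
Op 3: free(a) -> (freed a); heap: [0-6 FREE][7-8 ALLOC][9-27 FREE]
Op 4: c = malloc(1) -> c = 0; heap: [0-0 ALLOC][1-6 FREE][7-8 ALLOC][9-27 FREE]
Free blocks: [6 19] total_free=25 largest=19 -> 100*(25-19)/25 = 600/25 = 24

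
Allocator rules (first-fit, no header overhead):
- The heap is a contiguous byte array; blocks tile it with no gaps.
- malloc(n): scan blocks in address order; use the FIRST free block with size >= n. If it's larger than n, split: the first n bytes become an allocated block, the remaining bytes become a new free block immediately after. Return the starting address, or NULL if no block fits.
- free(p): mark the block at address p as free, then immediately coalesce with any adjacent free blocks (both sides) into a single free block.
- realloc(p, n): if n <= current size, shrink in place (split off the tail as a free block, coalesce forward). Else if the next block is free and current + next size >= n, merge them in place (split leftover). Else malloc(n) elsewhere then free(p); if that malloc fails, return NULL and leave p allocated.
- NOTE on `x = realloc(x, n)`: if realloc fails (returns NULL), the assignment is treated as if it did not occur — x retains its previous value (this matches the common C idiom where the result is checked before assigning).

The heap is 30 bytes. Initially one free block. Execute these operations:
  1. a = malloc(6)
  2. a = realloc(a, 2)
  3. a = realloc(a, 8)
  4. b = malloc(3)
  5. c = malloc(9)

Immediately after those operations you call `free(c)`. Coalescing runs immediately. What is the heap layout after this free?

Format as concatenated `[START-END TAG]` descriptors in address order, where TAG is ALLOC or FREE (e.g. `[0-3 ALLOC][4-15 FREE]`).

Answer: [0-7 ALLOC][8-10 ALLOC][11-29 FREE]

Derivation:
Op 1: a = malloc(6) -> a = 0; heap: [0-5 ALLOC][6-29 FREE]
Op 2: a = realloc(a, 2) -> a = 0; heap: [0-1 ALLOC][2-29 FREE]
Op 3: a = realloc(a, 8) -> a = 0; heap: [0-7 ALLOC][8-29 FREE]
Op 4: b = malloc(3) -> b = 8; heap: [0-7 ALLOC][8-10 ALLOC][11-29 FREE]
Op 5: c = malloc(9) -> c = 11; heap: [0-7 ALLOC][8-10 ALLOC][11-19 ALLOC][20-29 FREE]
free(c): c = 11 -> block [11-19 ALLOC]; mark free, coalesce with adjacent free neighbors -> [0-7 ALLOC][8-10 ALLOC][11-29 FREE]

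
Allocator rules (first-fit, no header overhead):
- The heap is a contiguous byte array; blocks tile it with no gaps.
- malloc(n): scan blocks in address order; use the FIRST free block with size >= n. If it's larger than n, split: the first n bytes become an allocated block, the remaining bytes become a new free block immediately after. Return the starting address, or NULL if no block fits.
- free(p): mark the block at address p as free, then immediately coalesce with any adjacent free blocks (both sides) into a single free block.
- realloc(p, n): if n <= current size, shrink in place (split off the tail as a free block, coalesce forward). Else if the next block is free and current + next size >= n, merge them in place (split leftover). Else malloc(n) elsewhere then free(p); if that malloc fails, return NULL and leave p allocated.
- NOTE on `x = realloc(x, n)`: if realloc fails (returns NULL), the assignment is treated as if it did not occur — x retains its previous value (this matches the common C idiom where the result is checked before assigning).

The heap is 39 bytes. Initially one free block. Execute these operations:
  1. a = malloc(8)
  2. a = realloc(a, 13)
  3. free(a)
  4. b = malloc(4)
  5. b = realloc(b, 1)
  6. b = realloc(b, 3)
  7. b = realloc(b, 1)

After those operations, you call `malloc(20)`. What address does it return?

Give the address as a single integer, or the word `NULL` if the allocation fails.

Answer: 1

Derivation:
Op 1: a = malloc(8) -> a = 0; heap: [0-7 ALLOC][8-38 FREE]
Op 2: a = realloc(a, 13) -> a = 0; heap: [0-12 ALLOC][13-38 FREE]
Op 3: free(a) -> (freed a); heap: [0-38 FREE]
Op 4: b = malloc(4) -> b = 0; heap: [0-3 ALLOC][4-38 FREE]
Op 5: b = realloc(b, 1) -> b = 0; heap: [0-0 ALLOC][1-38 FREE]
Op 6: b = realloc(b, 3) -> b = 0; heap: [0-2 ALLOC][3-38 FREE]
Op 7: b = realloc(b, 1) -> b = 0; heap: [0-0 ALLOC][1-38 FREE]
malloc(20): first-fit scan over [0-0 ALLOC][1-38 FREE] -> 1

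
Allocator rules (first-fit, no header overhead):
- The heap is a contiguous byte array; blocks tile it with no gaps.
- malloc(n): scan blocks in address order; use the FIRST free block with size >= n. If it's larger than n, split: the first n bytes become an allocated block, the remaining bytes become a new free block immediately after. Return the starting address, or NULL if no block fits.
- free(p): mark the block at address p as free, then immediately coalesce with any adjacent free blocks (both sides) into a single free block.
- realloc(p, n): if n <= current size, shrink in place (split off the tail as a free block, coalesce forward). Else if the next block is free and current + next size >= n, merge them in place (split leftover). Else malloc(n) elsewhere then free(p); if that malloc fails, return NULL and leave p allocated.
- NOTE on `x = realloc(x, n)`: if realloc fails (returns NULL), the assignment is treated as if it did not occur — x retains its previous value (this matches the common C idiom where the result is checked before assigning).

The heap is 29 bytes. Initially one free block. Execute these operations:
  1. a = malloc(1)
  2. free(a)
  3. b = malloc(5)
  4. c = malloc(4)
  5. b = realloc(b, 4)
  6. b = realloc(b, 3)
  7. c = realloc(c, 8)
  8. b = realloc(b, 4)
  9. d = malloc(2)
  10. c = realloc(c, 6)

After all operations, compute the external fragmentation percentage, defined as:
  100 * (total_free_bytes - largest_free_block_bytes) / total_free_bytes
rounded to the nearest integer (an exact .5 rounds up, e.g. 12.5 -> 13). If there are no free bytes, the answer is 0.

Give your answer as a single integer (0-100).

Answer: 18

Derivation:
Op 1: a = malloc(1) -> a = 0; heap: [0-0 ALLOC][1-28 FREE]
Op 2: free(a) -> (freed a); heap: [0-28 FREE]
Op 3: b = malloc(5) -> b = 0; heap: [0-4 ALLOC][5-28 FREE]
Op 4: c = malloc(4) -> c = 5; heap: [0-4 ALLOC][5-8 ALLOC][9-28 FREE]
Op 5: b = realloc(b, 4) -> b = 0; heap: [0-3 ALLOC][4-4 FREE][5-8 ALLOC][9-28 FREE]
Op 6: b = realloc(b, 3) -> b = 0; heap: [0-2 ALLOC][3-4 FREE][5-8 ALLOC][9-28 FREE]
Op 7: c = realloc(c, 8) -> c = 5; heap: [0-2 ALLOC][3-4 FREE][5-12 ALLOC][13-28 FREE]
Op 8: b = realloc(b, 4) -> b = 0; heap: [0-3 ALLOC][4-4 FREE][5-12 ALLOC][13-28 FREE]
Op 9: d = malloc(2) -> d = 13; heap: [0-3 ALLOC][4-4 FREE][5-12 ALLOC][13-14 ALLOC][15-28 FREE]
Op 10: c = realloc(c, 6) -> c = 5; heap: [0-3 ALLOC][4-4 FREE][5-10 ALLOC][11-12 FREE][13-14 ALLOC][15-28 FREE]
Free blocks: [1 2 14] total_free=17 largest=14 -> 100*(17-14)/17 = 300/17 ≈ 17.647 -> rounds to 18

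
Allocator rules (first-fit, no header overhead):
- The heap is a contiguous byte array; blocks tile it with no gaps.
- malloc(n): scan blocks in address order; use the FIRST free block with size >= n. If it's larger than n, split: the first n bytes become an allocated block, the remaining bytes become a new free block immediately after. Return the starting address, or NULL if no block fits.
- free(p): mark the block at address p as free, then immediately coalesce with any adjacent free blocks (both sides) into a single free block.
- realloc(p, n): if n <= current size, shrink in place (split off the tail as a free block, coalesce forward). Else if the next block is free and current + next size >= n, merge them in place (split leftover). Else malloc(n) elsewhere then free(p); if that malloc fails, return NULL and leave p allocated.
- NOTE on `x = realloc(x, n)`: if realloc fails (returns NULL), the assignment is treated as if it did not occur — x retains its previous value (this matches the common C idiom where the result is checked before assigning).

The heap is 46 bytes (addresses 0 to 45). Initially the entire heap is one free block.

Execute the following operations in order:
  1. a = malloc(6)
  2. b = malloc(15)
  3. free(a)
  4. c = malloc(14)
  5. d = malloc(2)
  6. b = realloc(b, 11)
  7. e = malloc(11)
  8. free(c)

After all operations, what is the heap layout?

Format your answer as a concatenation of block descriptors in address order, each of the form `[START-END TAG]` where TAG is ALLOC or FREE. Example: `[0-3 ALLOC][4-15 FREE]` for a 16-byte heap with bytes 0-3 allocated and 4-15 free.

Answer: [0-1 ALLOC][2-5 FREE][6-16 ALLOC][17-34 FREE][35-45 ALLOC]

Derivation:
Op 1: a = malloc(6) -> a = 0; heap: [0-5 ALLOC][6-45 FREE]
Op 2: b = malloc(15) -> b = 6; heap: [0-5 ALLOC][6-20 ALLOC][21-45 FREE]
Op 3: free(a) -> (freed a); heap: [0-5 FREE][6-20 ALLOC][21-45 FREE]
Op 4: c = malloc(14) -> c = 21; heap: [0-5 FREE][6-20 ALLOC][21-34 ALLOC][35-45 FREE]
Op 5: d = malloc(2) -> d = 0; heap: [0-1 ALLOC][2-5 FREE][6-20 ALLOC][21-34 ALLOC][35-45 FREE]
Op 6: b = realloc(b, 11) -> b = 6; heap: [0-1 ALLOC][2-5 FREE][6-16 ALLOC][17-20 FREE][21-34 ALLOC][35-45 FREE]
Op 7: e = malloc(11) -> e = 35; heap: [0-1 ALLOC][2-5 FREE][6-16 ALLOC][17-20 FREE][21-34 ALLOC][35-45 ALLOC]
Op 8: free(c) -> (freed c); heap: [0-1 ALLOC][2-5 FREE][6-16 ALLOC][17-34 FREE][35-45 ALLOC]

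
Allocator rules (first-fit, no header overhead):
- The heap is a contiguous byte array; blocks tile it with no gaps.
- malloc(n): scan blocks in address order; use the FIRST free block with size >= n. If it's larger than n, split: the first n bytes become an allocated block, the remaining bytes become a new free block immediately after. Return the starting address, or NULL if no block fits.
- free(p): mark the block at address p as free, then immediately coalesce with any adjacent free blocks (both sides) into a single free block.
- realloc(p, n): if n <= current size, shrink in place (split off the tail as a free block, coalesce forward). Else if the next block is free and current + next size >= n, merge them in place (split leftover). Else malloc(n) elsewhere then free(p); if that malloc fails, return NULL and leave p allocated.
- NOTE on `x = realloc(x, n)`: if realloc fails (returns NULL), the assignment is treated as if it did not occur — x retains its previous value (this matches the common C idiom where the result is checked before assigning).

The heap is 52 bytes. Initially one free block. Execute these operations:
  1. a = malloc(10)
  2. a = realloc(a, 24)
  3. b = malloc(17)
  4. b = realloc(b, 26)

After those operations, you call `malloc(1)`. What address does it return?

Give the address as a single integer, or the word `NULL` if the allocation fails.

Answer: 50

Derivation:
Op 1: a = malloc(10) -> a = 0; heap: [0-9 ALLOC][10-51 FREE]
Op 2: a = realloc(a, 24) -> a = 0; heap: [0-23 ALLOC][24-51 FREE]
Op 3: b = malloc(17) -> b = 24; heap: [0-23 ALLOC][24-40 ALLOC][41-51 FREE]
Op 4: b = realloc(b, 26) -> b = 24; heap: [0-23 ALLOC][24-49 ALLOC][50-51 FREE]
malloc(1): first-fit scan over [0-23 ALLOC][24-49 ALLOC][50-51 FREE] -> 50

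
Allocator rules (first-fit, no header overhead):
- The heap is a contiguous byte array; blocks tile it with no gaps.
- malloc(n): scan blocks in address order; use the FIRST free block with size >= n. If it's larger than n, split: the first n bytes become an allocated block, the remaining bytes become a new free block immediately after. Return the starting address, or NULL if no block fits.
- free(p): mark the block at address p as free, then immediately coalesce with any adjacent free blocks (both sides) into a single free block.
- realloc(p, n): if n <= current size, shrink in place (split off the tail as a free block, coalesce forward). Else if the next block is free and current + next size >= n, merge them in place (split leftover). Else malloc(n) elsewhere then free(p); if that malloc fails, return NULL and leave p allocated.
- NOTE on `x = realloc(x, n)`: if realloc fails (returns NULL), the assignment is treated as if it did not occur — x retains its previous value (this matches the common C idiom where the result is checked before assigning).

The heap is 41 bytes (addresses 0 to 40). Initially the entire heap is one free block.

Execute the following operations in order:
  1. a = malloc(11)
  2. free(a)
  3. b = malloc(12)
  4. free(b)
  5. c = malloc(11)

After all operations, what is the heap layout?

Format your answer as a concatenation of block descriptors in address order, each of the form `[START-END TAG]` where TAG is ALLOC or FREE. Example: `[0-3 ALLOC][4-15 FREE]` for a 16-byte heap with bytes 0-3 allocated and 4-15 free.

Op 1: a = malloc(11) -> a = 0; heap: [0-10 ALLOC][11-40 FREE]
Op 2: free(a) -> (freed a); heap: [0-40 FREE]
Op 3: b = malloc(12) -> b = 0; heap: [0-11 ALLOC][12-40 FREE]
Op 4: free(b) -> (freed b); heap: [0-40 FREE]
Op 5: c = malloc(11) -> c = 0; heap: [0-10 ALLOC][11-40 FREE]

Answer: [0-10 ALLOC][11-40 FREE]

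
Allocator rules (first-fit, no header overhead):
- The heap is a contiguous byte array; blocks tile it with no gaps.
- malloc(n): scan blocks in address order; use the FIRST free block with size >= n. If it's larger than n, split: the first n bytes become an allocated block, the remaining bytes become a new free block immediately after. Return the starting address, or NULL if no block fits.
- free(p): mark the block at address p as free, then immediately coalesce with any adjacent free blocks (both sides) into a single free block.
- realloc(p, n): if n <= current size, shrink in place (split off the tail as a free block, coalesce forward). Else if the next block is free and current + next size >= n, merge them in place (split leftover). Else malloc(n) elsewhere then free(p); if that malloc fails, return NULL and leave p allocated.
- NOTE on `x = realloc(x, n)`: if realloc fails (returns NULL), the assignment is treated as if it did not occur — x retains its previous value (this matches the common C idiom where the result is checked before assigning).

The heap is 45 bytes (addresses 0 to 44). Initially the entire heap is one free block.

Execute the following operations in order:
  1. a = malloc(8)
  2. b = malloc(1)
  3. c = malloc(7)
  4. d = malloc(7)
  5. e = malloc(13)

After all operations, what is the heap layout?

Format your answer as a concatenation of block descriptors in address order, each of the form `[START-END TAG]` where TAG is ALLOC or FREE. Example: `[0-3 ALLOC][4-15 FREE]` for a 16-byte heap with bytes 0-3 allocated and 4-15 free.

Op 1: a = malloc(8) -> a = 0; heap: [0-7 ALLOC][8-44 FREE]
Op 2: b = malloc(1) -> b = 8; heap: [0-7 ALLOC][8-8 ALLOC][9-44 FREE]
Op 3: c = malloc(7) -> c = 9; heap: [0-7 ALLOC][8-8 ALLOC][9-15 ALLOC][16-44 FREE]
Op 4: d = malloc(7) -> d = 16; heap: [0-7 ALLOC][8-8 ALLOC][9-15 ALLOC][16-22 ALLOC][23-44 FREE]
Op 5: e = malloc(13) -> e = 23; heap: [0-7 ALLOC][8-8 ALLOC][9-15 ALLOC][16-22 ALLOC][23-35 ALLOC][36-44 FREE]

Answer: [0-7 ALLOC][8-8 ALLOC][9-15 ALLOC][16-22 ALLOC][23-35 ALLOC][36-44 FREE]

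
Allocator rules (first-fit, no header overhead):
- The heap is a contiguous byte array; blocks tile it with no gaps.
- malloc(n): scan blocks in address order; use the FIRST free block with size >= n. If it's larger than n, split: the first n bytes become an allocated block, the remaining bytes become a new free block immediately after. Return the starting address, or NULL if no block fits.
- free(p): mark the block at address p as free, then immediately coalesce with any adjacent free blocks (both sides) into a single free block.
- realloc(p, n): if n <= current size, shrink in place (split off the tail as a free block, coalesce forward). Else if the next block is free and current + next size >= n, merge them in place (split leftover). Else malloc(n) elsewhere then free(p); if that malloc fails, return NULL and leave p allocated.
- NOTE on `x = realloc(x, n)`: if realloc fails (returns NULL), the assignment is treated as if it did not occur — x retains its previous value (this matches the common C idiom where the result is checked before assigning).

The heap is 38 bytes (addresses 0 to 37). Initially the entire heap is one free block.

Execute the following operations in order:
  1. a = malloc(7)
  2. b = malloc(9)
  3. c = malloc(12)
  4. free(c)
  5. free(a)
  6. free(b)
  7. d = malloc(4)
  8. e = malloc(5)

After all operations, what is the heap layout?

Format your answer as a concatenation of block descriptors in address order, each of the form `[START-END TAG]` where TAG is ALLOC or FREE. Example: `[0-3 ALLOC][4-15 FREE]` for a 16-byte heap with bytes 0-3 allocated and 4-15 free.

Op 1: a = malloc(7) -> a = 0; heap: [0-6 ALLOC][7-37 FREE]
Op 2: b = malloc(9) -> b = 7; heap: [0-6 ALLOC][7-15 ALLOC][16-37 FREE]
Op 3: c = malloc(12) -> c = 16; heap: [0-6 ALLOC][7-15 ALLOC][16-27 ALLOC][28-37 FREE]
Op 4: free(c) -> (freed c); heap: [0-6 ALLOC][7-15 ALLOC][16-37 FREE]
Op 5: free(a) -> (freed a); heap: [0-6 FREE][7-15 ALLOC][16-37 FREE]
Op 6: free(b) -> (freed b); heap: [0-37 FREE]
Op 7: d = malloc(4) -> d = 0; heap: [0-3 ALLOC][4-37 FREE]
Op 8: e = malloc(5) -> e = 4; heap: [0-3 ALLOC][4-8 ALLOC][9-37 FREE]

Answer: [0-3 ALLOC][4-8 ALLOC][9-37 FREE]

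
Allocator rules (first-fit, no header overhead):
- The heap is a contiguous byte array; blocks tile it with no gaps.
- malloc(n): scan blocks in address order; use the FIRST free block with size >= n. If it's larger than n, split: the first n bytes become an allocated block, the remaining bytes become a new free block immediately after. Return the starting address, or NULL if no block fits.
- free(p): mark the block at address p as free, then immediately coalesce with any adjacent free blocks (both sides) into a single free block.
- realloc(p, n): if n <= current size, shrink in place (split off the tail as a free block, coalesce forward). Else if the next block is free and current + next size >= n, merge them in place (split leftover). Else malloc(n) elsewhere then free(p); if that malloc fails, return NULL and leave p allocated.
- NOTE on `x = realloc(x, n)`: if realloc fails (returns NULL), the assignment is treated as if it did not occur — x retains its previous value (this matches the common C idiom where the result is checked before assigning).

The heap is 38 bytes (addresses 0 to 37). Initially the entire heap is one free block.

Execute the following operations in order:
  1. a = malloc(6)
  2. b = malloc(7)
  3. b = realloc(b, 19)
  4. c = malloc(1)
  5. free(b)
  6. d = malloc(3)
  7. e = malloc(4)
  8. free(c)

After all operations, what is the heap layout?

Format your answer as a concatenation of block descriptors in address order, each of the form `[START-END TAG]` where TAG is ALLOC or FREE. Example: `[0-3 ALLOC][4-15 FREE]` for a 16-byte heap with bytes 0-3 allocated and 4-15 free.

Answer: [0-5 ALLOC][6-8 ALLOC][9-12 ALLOC][13-37 FREE]

Derivation:
Op 1: a = malloc(6) -> a = 0; heap: [0-5 ALLOC][6-37 FREE]
Op 2: b = malloc(7) -> b = 6; heap: [0-5 ALLOC][6-12 ALLOC][13-37 FREE]
Op 3: b = realloc(b, 19) -> b = 6; heap: [0-5 ALLOC][6-24 ALLOC][25-37 FREE]
Op 4: c = malloc(1) -> c = 25; heap: [0-5 ALLOC][6-24 ALLOC][25-25 ALLOC][26-37 FREE]
Op 5: free(b) -> (freed b); heap: [0-5 ALLOC][6-24 FREE][25-25 ALLOC][26-37 FREE]
Op 6: d = malloc(3) -> d = 6; heap: [0-5 ALLOC][6-8 ALLOC][9-24 FREE][25-25 ALLOC][26-37 FREE]
Op 7: e = malloc(4) -> e = 9; heap: [0-5 ALLOC][6-8 ALLOC][9-12 ALLOC][13-24 FREE][25-25 ALLOC][26-37 FREE]
Op 8: free(c) -> (freed c); heap: [0-5 ALLOC][6-8 ALLOC][9-12 ALLOC][13-37 FREE]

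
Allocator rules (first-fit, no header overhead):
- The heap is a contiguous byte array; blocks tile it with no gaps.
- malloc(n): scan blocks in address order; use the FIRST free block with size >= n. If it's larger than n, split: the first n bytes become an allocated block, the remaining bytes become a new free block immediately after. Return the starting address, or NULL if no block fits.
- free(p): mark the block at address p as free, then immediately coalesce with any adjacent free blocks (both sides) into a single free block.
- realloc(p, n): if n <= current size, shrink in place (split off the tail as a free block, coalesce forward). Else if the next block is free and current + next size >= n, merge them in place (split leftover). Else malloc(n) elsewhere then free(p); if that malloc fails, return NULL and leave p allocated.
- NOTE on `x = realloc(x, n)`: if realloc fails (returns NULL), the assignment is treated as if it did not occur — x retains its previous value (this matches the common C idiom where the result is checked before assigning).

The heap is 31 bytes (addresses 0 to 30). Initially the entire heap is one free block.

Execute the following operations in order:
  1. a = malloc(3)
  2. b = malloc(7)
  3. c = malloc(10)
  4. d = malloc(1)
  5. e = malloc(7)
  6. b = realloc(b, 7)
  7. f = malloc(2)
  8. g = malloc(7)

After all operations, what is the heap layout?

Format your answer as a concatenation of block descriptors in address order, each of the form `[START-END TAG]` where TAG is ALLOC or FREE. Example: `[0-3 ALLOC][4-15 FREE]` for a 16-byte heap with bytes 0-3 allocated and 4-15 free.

Op 1: a = malloc(3) -> a = 0; heap: [0-2 ALLOC][3-30 FREE]
Op 2: b = malloc(7) -> b = 3; heap: [0-2 ALLOC][3-9 ALLOC][10-30 FREE]
Op 3: c = malloc(10) -> c = 10; heap: [0-2 ALLOC][3-9 ALLOC][10-19 ALLOC][20-30 FREE]
Op 4: d = malloc(1) -> d = 20; heap: [0-2 ALLOC][3-9 ALLOC][10-19 ALLOC][20-20 ALLOC][21-30 FREE]
Op 5: e = malloc(7) -> e = 21; heap: [0-2 ALLOC][3-9 ALLOC][10-19 ALLOC][20-20 ALLOC][21-27 ALLOC][28-30 FREE]
Op 6: b = realloc(b, 7) -> b = 3; heap: [0-2 ALLOC][3-9 ALLOC][10-19 ALLOC][20-20 ALLOC][21-27 ALLOC][28-30 FREE]
Op 7: f = malloc(2) -> f = 28; heap: [0-2 ALLOC][3-9 ALLOC][10-19 ALLOC][20-20 ALLOC][21-27 ALLOC][28-29 ALLOC][30-30 FREE]
Op 8: g = malloc(7) -> g = NULL; heap: [0-2 ALLOC][3-9 ALLOC][10-19 ALLOC][20-20 ALLOC][21-27 ALLOC][28-29 ALLOC][30-30 FREE]

Answer: [0-2 ALLOC][3-9 ALLOC][10-19 ALLOC][20-20 ALLOC][21-27 ALLOC][28-29 ALLOC][30-30 FREE]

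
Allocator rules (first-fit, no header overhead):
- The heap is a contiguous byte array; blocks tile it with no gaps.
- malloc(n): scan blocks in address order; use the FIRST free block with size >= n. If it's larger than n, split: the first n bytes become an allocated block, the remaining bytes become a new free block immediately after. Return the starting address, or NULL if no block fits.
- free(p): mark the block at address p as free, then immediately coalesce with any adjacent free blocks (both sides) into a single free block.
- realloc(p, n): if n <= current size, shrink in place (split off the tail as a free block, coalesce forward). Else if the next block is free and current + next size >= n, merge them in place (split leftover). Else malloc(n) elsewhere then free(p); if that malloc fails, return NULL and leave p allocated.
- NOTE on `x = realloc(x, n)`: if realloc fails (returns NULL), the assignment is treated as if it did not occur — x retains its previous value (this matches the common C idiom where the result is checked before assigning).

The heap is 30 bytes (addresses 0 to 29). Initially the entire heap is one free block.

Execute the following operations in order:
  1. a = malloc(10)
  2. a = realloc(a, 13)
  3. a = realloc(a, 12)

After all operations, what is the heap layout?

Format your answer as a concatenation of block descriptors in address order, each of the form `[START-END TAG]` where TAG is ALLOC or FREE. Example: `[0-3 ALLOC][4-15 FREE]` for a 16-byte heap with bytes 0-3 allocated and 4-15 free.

Op 1: a = malloc(10) -> a = 0; heap: [0-9 ALLOC][10-29 FREE]
Op 2: a = realloc(a, 13) -> a = 0; heap: [0-12 ALLOC][13-29 FREE]
Op 3: a = realloc(a, 12) -> a = 0; heap: [0-11 ALLOC][12-29 FREE]

Answer: [0-11 ALLOC][12-29 FREE]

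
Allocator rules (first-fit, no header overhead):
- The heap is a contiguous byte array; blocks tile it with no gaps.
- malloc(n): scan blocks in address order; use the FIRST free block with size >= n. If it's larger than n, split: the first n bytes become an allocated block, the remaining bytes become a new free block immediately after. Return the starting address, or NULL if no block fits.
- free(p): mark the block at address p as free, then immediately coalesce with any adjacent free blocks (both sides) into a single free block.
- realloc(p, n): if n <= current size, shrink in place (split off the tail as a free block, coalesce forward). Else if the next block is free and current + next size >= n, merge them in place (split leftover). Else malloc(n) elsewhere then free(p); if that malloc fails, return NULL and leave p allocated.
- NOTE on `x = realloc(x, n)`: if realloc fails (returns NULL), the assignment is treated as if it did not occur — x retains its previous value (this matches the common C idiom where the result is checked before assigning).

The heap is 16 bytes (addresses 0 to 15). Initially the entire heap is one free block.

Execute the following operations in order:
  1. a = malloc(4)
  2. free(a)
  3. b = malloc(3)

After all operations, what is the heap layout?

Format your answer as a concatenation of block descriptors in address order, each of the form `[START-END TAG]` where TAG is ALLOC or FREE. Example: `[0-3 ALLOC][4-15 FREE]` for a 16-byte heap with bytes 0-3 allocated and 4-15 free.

Answer: [0-2 ALLOC][3-15 FREE]

Derivation:
Op 1: a = malloc(4) -> a = 0; heap: [0-3 ALLOC][4-15 FREE]
Op 2: free(a) -> (freed a); heap: [0-15 FREE]
Op 3: b = malloc(3) -> b = 0; heap: [0-2 ALLOC][3-15 FREE]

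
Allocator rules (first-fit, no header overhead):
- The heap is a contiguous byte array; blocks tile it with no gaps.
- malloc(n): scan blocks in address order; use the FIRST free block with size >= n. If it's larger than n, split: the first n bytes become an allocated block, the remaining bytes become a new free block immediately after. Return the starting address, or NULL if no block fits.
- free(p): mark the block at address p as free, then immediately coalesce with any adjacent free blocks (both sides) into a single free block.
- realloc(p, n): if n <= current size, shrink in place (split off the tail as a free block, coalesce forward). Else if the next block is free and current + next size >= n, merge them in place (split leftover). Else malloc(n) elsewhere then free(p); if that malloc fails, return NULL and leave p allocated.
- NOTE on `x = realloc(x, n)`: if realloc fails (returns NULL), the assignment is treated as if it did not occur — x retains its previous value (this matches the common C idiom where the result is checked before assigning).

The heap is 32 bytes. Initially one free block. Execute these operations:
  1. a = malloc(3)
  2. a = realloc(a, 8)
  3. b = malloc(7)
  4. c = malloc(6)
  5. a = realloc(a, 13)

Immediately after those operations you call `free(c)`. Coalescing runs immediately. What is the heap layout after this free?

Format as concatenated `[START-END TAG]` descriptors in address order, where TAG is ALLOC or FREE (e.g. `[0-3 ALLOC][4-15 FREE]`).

Op 1: a = malloc(3) -> a = 0; heap: [0-2 ALLOC][3-31 FREE]
Op 2: a = realloc(a, 8) -> a = 0; heap: [0-7 ALLOC][8-31 FREE]
Op 3: b = malloc(7) -> b = 8; heap: [0-7 ALLOC][8-14 ALLOC][15-31 FREE]
Op 4: c = malloc(6) -> c = 15; heap: [0-7 ALLOC][8-14 ALLOC][15-20 ALLOC][21-31 FREE]
Op 5: a = realloc(a, 13) -> NULL (a unchanged); heap: [0-7 ALLOC][8-14 ALLOC][15-20 ALLOC][21-31 FREE]
free(c): c = 15 -> block [15-20 ALLOC]; mark free, coalesce with adjacent free neighbors -> [0-7 ALLOC][8-14 ALLOC][15-31 FREE]

Answer: [0-7 ALLOC][8-14 ALLOC][15-31 FREE]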